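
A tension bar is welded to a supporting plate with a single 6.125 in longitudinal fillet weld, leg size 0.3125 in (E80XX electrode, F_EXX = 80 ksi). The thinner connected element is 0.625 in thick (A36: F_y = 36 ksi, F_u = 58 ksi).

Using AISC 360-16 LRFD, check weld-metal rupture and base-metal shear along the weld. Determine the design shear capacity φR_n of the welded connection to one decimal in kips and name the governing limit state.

Weld metal: throat = 0.707×0.3125 = 0.22094 in, L = 6.125 in. φR_n = 0.75 × 0.6 × 80 × 0.22094 × 6.125 = 48.7 kips.
Base metal shear (0.625 in plate): yield φR_n = 1.0×0.6×36×0.625×6.125 = 82.7 kips; rupture φR_n = 0.75×0.6×58×0.625×6.125 = 99.9 kips; take 82.7 kips (yield).
Governing: min(48.7, 82.7) = 48.7 kips → weld metal.

48.7 kips (weld metal governs)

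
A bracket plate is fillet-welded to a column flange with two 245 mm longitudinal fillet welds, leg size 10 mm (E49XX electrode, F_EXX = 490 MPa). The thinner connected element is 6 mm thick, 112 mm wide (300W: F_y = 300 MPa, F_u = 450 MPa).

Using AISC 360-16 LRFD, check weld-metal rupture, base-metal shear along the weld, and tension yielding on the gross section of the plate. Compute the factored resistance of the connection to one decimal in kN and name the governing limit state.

181.4 kN (gross-section yield governs)

Weld metal: throat = 0.707×10 = 7.07 mm, L = 2×245 = 490 mm. φR_n = 0.75 × 0.6 × 490 × 7.07 × 490 = 763.9 kN.
Base metal shear (6 mm plate): yield φR_n = 1.0×0.6×300×6×490 = 529.2 kN; rupture φR_n = 0.75×0.6×450×6×490 = 595.4 kN; take 529.2 kN (yield).
Tension yield (gross): A_g = 112×6 = 672 mm². φR_n = 0.90 × 300 × 672 = 181.4 kN.
Governing: min(763.9, 529.2, 181.4) = 181.4 kN → gross-section yield.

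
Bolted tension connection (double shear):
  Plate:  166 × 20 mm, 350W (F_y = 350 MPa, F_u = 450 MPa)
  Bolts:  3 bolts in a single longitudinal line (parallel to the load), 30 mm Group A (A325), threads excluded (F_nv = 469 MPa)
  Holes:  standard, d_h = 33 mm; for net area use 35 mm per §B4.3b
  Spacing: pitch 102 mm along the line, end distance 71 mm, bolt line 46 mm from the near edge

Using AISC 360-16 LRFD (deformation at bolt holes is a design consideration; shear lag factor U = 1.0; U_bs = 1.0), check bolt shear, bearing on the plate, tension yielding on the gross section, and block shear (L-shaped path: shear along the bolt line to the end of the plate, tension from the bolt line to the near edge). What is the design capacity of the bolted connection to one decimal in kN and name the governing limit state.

Bolt shear: A_b = π(30)²/4 = 706.86 mm². φR_n = 0.75 × 469 × 706.86 × 3 × 2 = 1491.8 kN.
Bearing (20 mm plate, F_u = 450 MPa): end bolts L_c = 71 − 33/2 = 54.5, R_n = min(1.2×54.5×20×450, 2.4×30×20×450) = 588.6 kN/bolt; interior L_c = 102 − 33 = 69, R_n = 648 kN/bolt. φR_n = 0.75 × (1×588.6 + 2×648) = 1413.5 kN.
Tension yield (gross): A_g = 166×20 = 3320 mm². φR_n = 0.90 × 350 × 3320 = 1045.8 kN.
Block shear: shear path 1×[71+2×102] = 1×275 mm, A_gv = 5500, A_nv = 1×(275 − 2.5×35)×20 = 3750 mm²; tension to near edge: (46 − 0.5×35)×20 = 570 mm². R_n = min(0.6×450×3750, 0.6×350×5500) + 1.0×450×570 = min(1012.5, 1155) + 256.5 = 1269 kN. φR_n = 0.75 × 1269 = 951.8 kN.
Governing: min(1491.8, 1413.5, 1045.8, 951.8) = 951.8 kN → block shear.

951.8 kN (block shear governs)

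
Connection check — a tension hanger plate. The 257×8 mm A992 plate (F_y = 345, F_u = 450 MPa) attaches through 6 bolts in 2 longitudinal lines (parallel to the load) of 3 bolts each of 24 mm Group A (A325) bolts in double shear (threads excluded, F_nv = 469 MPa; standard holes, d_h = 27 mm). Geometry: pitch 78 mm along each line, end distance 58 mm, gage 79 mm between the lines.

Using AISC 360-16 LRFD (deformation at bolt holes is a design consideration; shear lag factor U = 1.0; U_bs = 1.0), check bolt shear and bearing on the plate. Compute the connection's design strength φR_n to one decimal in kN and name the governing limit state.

Bolt shear: A_b = π(24)²/4 = 452.39 mm². φR_n = 0.75 × 469 × 452.39 × 6 × 2 = 1909.5 kN.
Bearing (8 mm plate, F_u = 450 MPa): end bolts L_c = 58 − 27/2 = 44.5, R_n = min(1.2×44.5×8×450, 2.4×24×8×450) = 192.24 kN/bolt; interior L_c = 78 − 27 = 51, R_n = 207.36 kN/bolt. φR_n = 0.75 × (2×192.24 + 4×207.36) = 910.4 kN.
Governing: min(1909.5, 910.4) = 910.4 kN → bearing.

910.4 kN (bearing governs)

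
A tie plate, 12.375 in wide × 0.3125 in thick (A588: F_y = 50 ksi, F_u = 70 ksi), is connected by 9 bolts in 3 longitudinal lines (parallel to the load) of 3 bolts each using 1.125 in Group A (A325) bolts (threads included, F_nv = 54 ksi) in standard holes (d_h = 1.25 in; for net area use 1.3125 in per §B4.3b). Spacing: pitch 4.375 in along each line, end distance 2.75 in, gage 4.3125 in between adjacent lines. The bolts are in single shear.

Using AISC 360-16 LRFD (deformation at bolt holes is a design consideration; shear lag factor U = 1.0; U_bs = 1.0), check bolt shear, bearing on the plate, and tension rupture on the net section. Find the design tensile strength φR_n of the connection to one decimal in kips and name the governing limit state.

138.4 kips (net-section rupture governs)

Bolt shear: A_b = π(1.125)²/4 = 0.99402 in². φR_n = 0.75 × 54 × 0.99402 × 9 × 1 = 362.3 kips.
Bearing (0.3125 in plate, F_u = 70 ksi): end bolts L_c = 2.75 − 1.25/2 = 2.125, R_n = min(1.2×2.125×0.3125×70, 2.4×1.125×0.3125×70) = 55.781 kips/bolt; interior L_c = 4.375 − 1.25 = 3.125, R_n = 59.063 kips/bolt. φR_n = 0.75 × (3×55.781 + 6×59.063) = 391.3 kips.
Tension rupture (net): A_n = (12.375 − 3×1.3125)×0.3125 = 2.6367 in² (U = 1.0, A_e = A_n). φR_n = 0.75 × 70 × 2.6367 = 138.4 kips.
Governing: min(362.3, 391.3, 138.4) = 138.4 kips → net-section rupture.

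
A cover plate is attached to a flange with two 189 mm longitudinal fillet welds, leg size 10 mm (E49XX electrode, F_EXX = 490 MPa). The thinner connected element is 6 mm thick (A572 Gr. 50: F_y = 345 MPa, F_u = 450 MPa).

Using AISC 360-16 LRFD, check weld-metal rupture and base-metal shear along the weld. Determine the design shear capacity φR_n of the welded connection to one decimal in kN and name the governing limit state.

Weld metal: throat = 0.707×10 = 7.07 mm, L = 2×189 = 378 mm. φR_n = 0.75 × 0.6 × 490 × 7.07 × 378 = 589.3 kN.
Base metal shear (6 mm plate): yield φR_n = 1.0×0.6×345×6×378 = 469.5 kN; rupture φR_n = 0.75×0.6×450×6×378 = 459.3 kN; take 459.3 kN (rupture).
Governing: min(589.3, 459.3) = 459.3 kN → base-metal shear.

459.3 kN (base-metal shear governs)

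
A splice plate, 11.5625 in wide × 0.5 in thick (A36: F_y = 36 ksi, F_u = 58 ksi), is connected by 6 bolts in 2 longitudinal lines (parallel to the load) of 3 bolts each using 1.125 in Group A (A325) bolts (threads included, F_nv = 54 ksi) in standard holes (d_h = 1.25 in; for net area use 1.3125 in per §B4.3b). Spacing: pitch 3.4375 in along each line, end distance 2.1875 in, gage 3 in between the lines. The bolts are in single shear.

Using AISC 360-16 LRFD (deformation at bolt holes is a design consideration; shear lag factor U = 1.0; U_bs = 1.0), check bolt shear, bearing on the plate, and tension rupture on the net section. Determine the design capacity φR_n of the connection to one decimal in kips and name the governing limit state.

Bolt shear: A_b = π(1.125)²/4 = 0.99402 in². φR_n = 0.75 × 54 × 0.99402 × 6 × 1 = 241.5 kips.
Bearing (0.5 in plate, F_u = 58 ksi): end bolts L_c = 2.1875 − 1.25/2 = 1.5625, R_n = min(1.2×1.5625×0.5×58, 2.4×1.125×0.5×58) = 54.375 kips/bolt; interior L_c = 3.4375 − 1.25 = 2.1875, R_n = 76.125 kips/bolt. φR_n = 0.75 × (2×54.375 + 4×76.125) = 309.9 kips.
Tension rupture (net): A_n = (11.5625 − 2×1.3125)×0.5 = 4.4688 in² (U = 1.0, A_e = A_n). φR_n = 0.75 × 58 × 4.4688 = 194.4 kips.
Governing: min(241.5, 309.9, 194.4) = 194.4 kips → net-section rupture.

194.4 kips (net-section rupture governs)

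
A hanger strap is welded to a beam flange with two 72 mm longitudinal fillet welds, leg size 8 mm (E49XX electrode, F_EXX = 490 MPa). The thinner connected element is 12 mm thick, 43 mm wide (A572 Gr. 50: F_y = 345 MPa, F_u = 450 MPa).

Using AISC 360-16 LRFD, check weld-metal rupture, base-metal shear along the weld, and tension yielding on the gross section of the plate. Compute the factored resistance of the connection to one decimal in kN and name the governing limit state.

Weld metal: throat = 0.707×8 = 5.656 mm, L = 2×72 = 144 mm. φR_n = 0.75 × 0.6 × 490 × 5.656 × 144 = 179.6 kN.
Base metal shear (12 mm plate): yield φR_n = 1.0×0.6×345×12×144 = 357.7 kN; rupture φR_n = 0.75×0.6×450×12×144 = 349.9 kN; take 349.9 kN (rupture).
Tension yield (gross): A_g = 43×12 = 516 mm². φR_n = 0.90 × 345 × 516 = 160.2 kN.
Governing: min(179.6, 349.9, 160.2) = 160.2 kN → gross-section yield.

160.2 kN (gross-section yield governs)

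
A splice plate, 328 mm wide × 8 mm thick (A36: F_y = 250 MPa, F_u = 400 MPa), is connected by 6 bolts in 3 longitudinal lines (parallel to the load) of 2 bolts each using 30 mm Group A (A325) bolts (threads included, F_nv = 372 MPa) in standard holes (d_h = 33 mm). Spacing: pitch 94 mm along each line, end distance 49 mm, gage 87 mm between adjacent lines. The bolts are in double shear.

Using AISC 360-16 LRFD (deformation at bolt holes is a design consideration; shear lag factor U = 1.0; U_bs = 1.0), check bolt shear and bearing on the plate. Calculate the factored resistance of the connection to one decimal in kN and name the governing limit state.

799.2 kN (bearing governs)

Bolt shear: A_b = π(30)²/4 = 706.86 mm². φR_n = 0.75 × 372 × 706.86 × 6 × 2 = 2366.6 kN.
Bearing (8 mm plate, F_u = 400 MPa): end bolts L_c = 49 − 33/2 = 32.5, R_n = min(1.2×32.5×8×400, 2.4×30×8×400) = 124.8 kN/bolt; interior L_c = 94 − 33 = 61, R_n = 230.4 kN/bolt. φR_n = 0.75 × (3×124.8 + 3×230.4) = 799.2 kN.
Governing: min(2366.6, 799.2) = 799.2 kN → bearing.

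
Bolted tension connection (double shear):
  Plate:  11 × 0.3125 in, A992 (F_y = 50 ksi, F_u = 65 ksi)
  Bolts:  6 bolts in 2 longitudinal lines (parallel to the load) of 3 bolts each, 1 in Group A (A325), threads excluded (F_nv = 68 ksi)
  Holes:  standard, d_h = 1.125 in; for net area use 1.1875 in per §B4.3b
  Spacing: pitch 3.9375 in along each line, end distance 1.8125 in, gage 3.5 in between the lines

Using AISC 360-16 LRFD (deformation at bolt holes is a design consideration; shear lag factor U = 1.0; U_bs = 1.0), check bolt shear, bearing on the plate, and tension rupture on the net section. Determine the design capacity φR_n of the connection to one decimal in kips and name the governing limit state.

Bolt shear: A_b = π(1)²/4 = 0.7854 in². φR_n = 0.75 × 68 × 0.7854 × 6 × 2 = 480.7 kips.
Bearing (0.3125 in plate, F_u = 65 ksi): end bolts L_c = 1.8125 − 1.125/2 = 1.25, R_n = min(1.2×1.25×0.3125×65, 2.4×1×0.3125×65) = 30.469 kips/bolt; interior L_c = 3.9375 − 1.125 = 2.8125, R_n = 48.75 kips/bolt. φR_n = 0.75 × (2×30.469 + 4×48.75) = 192.0 kips.
Tension rupture (net): A_n = (11 − 2×1.1875)×0.3125 = 2.6953 in² (U = 1.0, A_e = A_n). φR_n = 0.75 × 65 × 2.6953 = 131.4 kips.
Governing: min(480.7, 192.0, 131.4) = 131.4 kips → net-section rupture.

131.4 kips (net-section rupture governs)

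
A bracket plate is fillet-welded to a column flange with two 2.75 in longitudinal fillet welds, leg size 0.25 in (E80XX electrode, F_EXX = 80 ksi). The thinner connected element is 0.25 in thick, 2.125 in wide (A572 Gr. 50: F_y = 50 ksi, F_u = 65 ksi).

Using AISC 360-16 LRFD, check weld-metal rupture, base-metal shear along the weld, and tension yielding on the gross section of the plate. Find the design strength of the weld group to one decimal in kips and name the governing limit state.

23.9 kips (gross-section yield governs)

Weld metal: throat = 0.707×0.25 = 0.17675 in, L = 2×2.75 = 5.5 in. φR_n = 0.75 × 0.6 × 80 × 0.17675 × 5.5 = 35.0 kips.
Base metal shear (0.25 in plate): yield φR_n = 1.0×0.6×50×0.25×5.5 = 41.3 kips; rupture φR_n = 0.75×0.6×65×0.25×5.5 = 40.2 kips; take 40.2 kips (rupture).
Tension yield (gross): A_g = 2.125×0.25 = 0.53125 in². φR_n = 0.90 × 50 × 0.53125 = 23.9 kips.
Governing: min(35.0, 40.2, 23.9) = 23.9 kips → gross-section yield.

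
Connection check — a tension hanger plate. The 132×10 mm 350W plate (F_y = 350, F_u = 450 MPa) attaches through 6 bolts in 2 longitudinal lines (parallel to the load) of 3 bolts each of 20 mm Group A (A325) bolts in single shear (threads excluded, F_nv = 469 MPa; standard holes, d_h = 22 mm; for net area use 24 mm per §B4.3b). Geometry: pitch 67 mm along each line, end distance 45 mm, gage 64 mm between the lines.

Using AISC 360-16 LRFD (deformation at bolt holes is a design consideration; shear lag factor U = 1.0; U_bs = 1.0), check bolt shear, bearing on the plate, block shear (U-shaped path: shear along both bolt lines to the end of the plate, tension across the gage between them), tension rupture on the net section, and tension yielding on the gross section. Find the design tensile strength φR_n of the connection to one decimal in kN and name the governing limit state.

Bolt shear: A_b = π(20)²/4 = 314.16 mm². φR_n = 0.75 × 469 × 314.16 × 6 × 1 = 663.0 kN.
Bearing (10 mm plate, F_u = 450 MPa): end bolts L_c = 45 − 22/2 = 34, R_n = min(1.2×34×10×450, 2.4×20×10×450) = 183.6 kN/bolt; interior L_c = 67 − 22 = 45, R_n = 216 kN/bolt. φR_n = 0.75 × (2×183.6 + 4×216) = 923.4 kN.
Block shear: shear path 2×[45+2×67] = 2×179 mm, A_gv = 3580, A_nv = 2×(179 − 2.5×24)×10 = 2380 mm²; tension across gage: (64 − 1×24)×10 = 400 mm². R_n = min(0.6×450×2380, 0.6×350×3580) + 1.0×450×400 = min(642.6, 751.8) + 180 = 822.6 kN. φR_n = 0.75 × 822.6 = 617.0 kN.
Tension rupture (net): A_n = (132 − 2×24)×10 = 840 mm² (U = 1.0, A_e = A_n). φR_n = 0.75 × 450 × 840 = 283.5 kN.
Tension yield (gross): A_g = 132×10 = 1320 mm². φR_n = 0.90 × 350 × 1320 = 415.8 kN.
Governing: min(663.0, 923.4, 617.0, 283.5, 415.8) = 283.5 kN → net-section rupture.

283.5 kN (net-section rupture governs)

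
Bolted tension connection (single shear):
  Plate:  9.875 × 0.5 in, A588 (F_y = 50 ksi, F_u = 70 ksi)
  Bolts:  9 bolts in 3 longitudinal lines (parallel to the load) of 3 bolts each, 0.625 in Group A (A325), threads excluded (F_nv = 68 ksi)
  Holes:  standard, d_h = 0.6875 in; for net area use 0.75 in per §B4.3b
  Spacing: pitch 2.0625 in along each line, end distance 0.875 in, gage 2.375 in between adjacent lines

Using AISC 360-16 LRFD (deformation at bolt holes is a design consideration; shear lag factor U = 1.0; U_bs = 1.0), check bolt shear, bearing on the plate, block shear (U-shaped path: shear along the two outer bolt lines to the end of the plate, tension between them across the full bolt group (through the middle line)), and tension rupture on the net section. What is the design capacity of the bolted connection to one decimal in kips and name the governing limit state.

140.8 kips (bolt shear governs)

Bolt shear: A_b = π(0.625)²/4 = 0.3068 in². φR_n = 0.75 × 68 × 0.3068 × 9 × 1 = 140.8 kips.
Bearing (0.5 in plate, F_u = 70 ksi): end bolts L_c = 0.875 − 0.6875/2 = 0.53125, R_n = min(1.2×0.53125×0.5×70, 2.4×0.625×0.5×70) = 22.313 kips/bolt; interior L_c = 2.0625 − 0.6875 = 1.375, R_n = 52.5 kips/bolt. φR_n = 0.75 × (3×22.313 + 6×52.5) = 286.5 kips.
Block shear: shear path 2×[0.875+2×2.0625] = 2×5 in, A_gv = 5, A_nv = 2×(5 − 2.5×0.75)×0.5 = 3.125 in²; tension across gage: (4.75 − 2×0.75)×0.5 = 1.625 in². R_n = min(0.6×70×3.125, 0.6×50×5) + 1.0×70×1.625 = min(131.25, 150) + 113.75 = 245 kips. φR_n = 0.75 × 245 = 183.8 kips.
Tension rupture (net): A_n = (9.875 − 3×0.75)×0.5 = 3.8125 in² (U = 1.0, A_e = A_n). φR_n = 0.75 × 70 × 3.8125 = 200.2 kips.
Governing: min(140.8, 286.5, 183.8, 200.2) = 140.8 kips → bolt shear.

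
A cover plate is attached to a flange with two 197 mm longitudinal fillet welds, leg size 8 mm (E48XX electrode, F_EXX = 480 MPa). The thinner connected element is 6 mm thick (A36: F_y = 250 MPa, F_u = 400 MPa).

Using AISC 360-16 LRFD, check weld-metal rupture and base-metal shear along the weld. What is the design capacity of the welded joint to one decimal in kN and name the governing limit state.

354.6 kN (base-metal shear governs)

Weld metal: throat = 0.707×8 = 5.656 mm, L = 2×197 = 394 mm. φR_n = 0.75 × 0.6 × 480 × 5.656 × 394 = 481.3 kN.
Base metal shear (6 mm plate): yield φR_n = 1.0×0.6×250×6×394 = 354.6 kN; rupture φR_n = 0.75×0.6×400×6×394 = 425.5 kN; take 354.6 kN (yield).
Governing: min(481.3, 354.6) = 354.6 kN → base-metal shear.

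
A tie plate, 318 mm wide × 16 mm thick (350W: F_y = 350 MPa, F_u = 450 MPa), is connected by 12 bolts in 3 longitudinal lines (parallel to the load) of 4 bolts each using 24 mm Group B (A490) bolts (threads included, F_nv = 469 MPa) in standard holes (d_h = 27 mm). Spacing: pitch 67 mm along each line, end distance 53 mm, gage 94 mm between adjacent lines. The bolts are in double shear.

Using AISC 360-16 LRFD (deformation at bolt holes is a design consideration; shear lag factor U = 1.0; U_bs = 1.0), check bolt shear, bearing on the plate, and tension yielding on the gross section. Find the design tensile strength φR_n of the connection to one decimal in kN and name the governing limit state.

Bolt shear: A_b = π(24)²/4 = 452.39 mm². φR_n = 0.75 × 469 × 452.39 × 12 × 2 = 3819.1 kN.
Bearing (16 mm plate, F_u = 450 MPa): end bolts L_c = 53 − 27/2 = 39.5, R_n = min(1.2×39.5×16×450, 2.4×24×16×450) = 341.28 kN/bolt; interior L_c = 67 − 27 = 40, R_n = 345.6 kN/bolt. φR_n = 0.75 × (3×341.28 + 9×345.6) = 3100.7 kN.
Tension yield (gross): A_g = 318×16 = 5088 mm². φR_n = 0.90 × 350 × 5088 = 1602.7 kN.
Governing: min(3819.1, 3100.7, 1602.7) = 1602.7 kN → gross-section yield.

1602.7 kN (gross-section yield governs)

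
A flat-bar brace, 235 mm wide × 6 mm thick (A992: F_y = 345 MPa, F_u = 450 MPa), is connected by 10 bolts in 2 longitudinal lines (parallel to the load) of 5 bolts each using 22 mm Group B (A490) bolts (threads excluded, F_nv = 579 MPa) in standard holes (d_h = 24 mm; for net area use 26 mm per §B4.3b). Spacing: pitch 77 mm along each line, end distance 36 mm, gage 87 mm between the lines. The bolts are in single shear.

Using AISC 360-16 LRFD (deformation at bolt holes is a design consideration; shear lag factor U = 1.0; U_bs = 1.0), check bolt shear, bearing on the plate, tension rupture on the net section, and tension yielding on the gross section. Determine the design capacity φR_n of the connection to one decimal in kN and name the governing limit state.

370.6 kN (net-section rupture governs)

Bolt shear: A_b = π(22)²/4 = 380.13 mm². φR_n = 0.75 × 579 × 380.13 × 10 × 1 = 1650.7 kN.
Bearing (6 mm plate, F_u = 450 MPa): end bolts L_c = 36 − 24/2 = 24, R_n = min(1.2×24×6×450, 2.4×22×6×450) = 77.76 kN/bolt; interior L_c = 77 − 24 = 53, R_n = 142.56 kN/bolt. φR_n = 0.75 × (2×77.76 + 8×142.56) = 972.0 kN.
Tension rupture (net): A_n = (235 − 2×26)×6 = 1098 mm² (U = 1.0, A_e = A_n). φR_n = 0.75 × 450 × 1098 = 370.6 kN.
Tension yield (gross): A_g = 235×6 = 1410 mm². φR_n = 0.90 × 345 × 1410 = 437.8 kN.
Governing: min(1650.7, 972.0, 370.6, 437.8) = 370.6 kN → net-section rupture.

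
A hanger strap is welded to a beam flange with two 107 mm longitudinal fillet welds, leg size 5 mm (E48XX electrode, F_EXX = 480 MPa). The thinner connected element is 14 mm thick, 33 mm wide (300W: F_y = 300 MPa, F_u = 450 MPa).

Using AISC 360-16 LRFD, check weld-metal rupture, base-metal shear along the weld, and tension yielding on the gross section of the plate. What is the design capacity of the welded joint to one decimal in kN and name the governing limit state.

Weld metal: throat = 0.707×5 = 3.535 mm, L = 2×107 = 214 mm. φR_n = 0.75 × 0.6 × 480 × 3.535 × 214 = 163.4 kN.
Base metal shear (14 mm plate): yield φR_n = 1.0×0.6×300×14×214 = 539.3 kN; rupture φR_n = 0.75×0.6×450×14×214 = 606.7 kN; take 539.3 kN (yield).
Tension yield (gross): A_g = 33×14 = 462 mm². φR_n = 0.90 × 300 × 462 = 124.7 kN.
Governing: min(163.4, 539.3, 124.7) = 124.7 kN → gross-section yield.

124.7 kN (gross-section yield governs)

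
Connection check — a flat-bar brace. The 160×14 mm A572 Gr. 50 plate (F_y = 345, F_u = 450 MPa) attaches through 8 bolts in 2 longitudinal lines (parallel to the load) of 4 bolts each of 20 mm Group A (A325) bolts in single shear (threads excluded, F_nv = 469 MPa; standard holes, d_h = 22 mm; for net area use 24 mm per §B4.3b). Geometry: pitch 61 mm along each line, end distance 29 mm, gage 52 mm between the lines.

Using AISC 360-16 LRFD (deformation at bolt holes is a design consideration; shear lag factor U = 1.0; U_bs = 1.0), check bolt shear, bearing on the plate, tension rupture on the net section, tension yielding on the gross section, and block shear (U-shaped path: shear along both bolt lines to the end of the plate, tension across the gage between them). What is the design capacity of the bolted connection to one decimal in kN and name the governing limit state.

529.2 kN (net-section rupture governs)

Bolt shear: A_b = π(20)²/4 = 314.16 mm². φR_n = 0.75 × 469 × 314.16 × 8 × 1 = 884.0 kN.
Bearing (14 mm plate, F_u = 450 MPa): end bolts L_c = 29 − 22/2 = 18, R_n = min(1.2×18×14×450, 2.4×20×14×450) = 136.08 kN/bolt; interior L_c = 61 − 22 = 39, R_n = 294.84 kN/bolt. φR_n = 0.75 × (2×136.08 + 6×294.84) = 1530.9 kN.
Tension rupture (net): A_n = (160 − 2×24)×14 = 1568 mm² (U = 1.0, A_e = A_n). φR_n = 0.75 × 450 × 1568 = 529.2 kN.
Tension yield (gross): A_g = 160×14 = 2240 mm². φR_n = 0.90 × 345 × 2240 = 695.5 kN.
Block shear: shear path 2×[29+3×61] = 2×212 mm, A_gv = 5936, A_nv = 2×(212 − 3.5×24)×14 = 3584 mm²; tension across gage: (52 − 1×24)×14 = 392 mm². R_n = min(0.6×450×3584, 0.6×345×5936) + 1.0×450×392 = min(967.68, 1228.8) + 176.4 = 1144.1 kN. φR_n = 0.75 × 1144.1 = 858.1 kN.
Governing: min(884.0, 1530.9, 529.2, 695.5, 858.1) = 529.2 kN → net-section rupture.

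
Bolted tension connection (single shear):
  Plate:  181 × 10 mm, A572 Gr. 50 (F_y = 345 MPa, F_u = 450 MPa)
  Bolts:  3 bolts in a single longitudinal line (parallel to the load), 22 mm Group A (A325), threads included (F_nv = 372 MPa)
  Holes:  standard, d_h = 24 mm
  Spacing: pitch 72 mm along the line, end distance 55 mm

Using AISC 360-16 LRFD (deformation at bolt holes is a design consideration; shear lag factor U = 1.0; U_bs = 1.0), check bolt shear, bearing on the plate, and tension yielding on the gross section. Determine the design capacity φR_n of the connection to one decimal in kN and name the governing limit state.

Bolt shear: A_b = π(22)²/4 = 380.13 mm². φR_n = 0.75 × 372 × 380.13 × 3 × 1 = 318.2 kN.
Bearing (10 mm plate, F_u = 450 MPa): end bolts L_c = 55 − 24/2 = 43, R_n = min(1.2×43×10×450, 2.4×22×10×450) = 232.2 kN/bolt; interior L_c = 72 − 24 = 48, R_n = 237.6 kN/bolt. φR_n = 0.75 × (1×232.2 + 2×237.6) = 530.6 kN.
Tension yield (gross): A_g = 181×10 = 1810 mm². φR_n = 0.90 × 345 × 1810 = 562.0 kN.
Governing: min(318.2, 530.6, 562.0) = 318.2 kN → bolt shear.

318.2 kN (bolt shear governs)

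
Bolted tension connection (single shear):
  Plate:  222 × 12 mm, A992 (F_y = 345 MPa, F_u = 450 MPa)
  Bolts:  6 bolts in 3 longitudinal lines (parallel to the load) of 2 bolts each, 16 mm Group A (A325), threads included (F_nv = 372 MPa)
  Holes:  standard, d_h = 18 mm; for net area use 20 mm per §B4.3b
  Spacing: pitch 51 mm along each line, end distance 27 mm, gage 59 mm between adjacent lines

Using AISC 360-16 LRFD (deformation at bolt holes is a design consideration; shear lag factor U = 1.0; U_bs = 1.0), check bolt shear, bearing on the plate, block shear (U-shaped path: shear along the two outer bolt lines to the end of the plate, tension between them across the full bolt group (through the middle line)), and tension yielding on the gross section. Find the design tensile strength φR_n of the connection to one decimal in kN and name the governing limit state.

336.6 kN (bolt shear governs)

Bolt shear: A_b = π(16)²/4 = 201.06 mm². φR_n = 0.75 × 372 × 201.06 × 6 × 1 = 336.6 kN.
Bearing (12 mm plate, F_u = 450 MPa): end bolts L_c = 27 − 18/2 = 18, R_n = min(1.2×18×12×450, 2.4×16×12×450) = 116.64 kN/bolt; interior L_c = 51 − 18 = 33, R_n = 207.36 kN/bolt. φR_n = 0.75 × (3×116.64 + 3×207.36) = 729.0 kN.
Block shear: shear path 2×[27+1×51] = 2×78 mm, A_gv = 1872, A_nv = 2×(78 − 1.5×20)×12 = 1152 mm²; tension across gage: (118 − 2×20)×12 = 936 mm². R_n = min(0.6×450×1152, 0.6×345×1872) + 1.0×450×936 = min(311.04, 387.5) + 421.2 = 732.24 kN. φR_n = 0.75 × 732.24 = 549.2 kN.
Tension yield (gross): A_g = 222×12 = 2664 mm². φR_n = 0.90 × 345 × 2664 = 827.2 kN.
Governing: min(336.6, 729.0, 549.2, 827.2) = 336.6 kN → bolt shear.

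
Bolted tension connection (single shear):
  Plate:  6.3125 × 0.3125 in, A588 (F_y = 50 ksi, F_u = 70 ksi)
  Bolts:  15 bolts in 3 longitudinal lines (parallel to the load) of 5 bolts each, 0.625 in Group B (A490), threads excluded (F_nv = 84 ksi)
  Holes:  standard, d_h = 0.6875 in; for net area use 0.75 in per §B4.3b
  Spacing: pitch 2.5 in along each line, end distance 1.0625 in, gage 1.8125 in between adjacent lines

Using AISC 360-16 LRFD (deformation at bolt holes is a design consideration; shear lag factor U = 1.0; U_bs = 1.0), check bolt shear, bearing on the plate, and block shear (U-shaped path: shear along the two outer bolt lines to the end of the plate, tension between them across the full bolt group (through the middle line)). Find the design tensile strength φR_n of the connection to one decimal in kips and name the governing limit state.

186.2 kips (block shear governs)

Bolt shear: A_b = π(0.625)²/4 = 0.3068 in². φR_n = 0.75 × 84 × 0.3068 × 15 × 1 = 289.9 kips.
Bearing (0.3125 in plate, F_u = 70 ksi): end bolts L_c = 1.0625 − 0.6875/2 = 0.71875, R_n = min(1.2×0.71875×0.3125×70, 2.4×0.625×0.3125×70) = 18.867 kips/bolt; interior L_c = 2.5 − 0.6875 = 1.8125, R_n = 32.813 kips/bolt. φR_n = 0.75 × (3×18.867 + 12×32.813) = 337.8 kips.
Block shear: shear path 2×[1.0625+4×2.5] = 2×11.0625 in, A_gv = 6.9141, A_nv = 2×(11.0625 − 4.5×0.75)×0.3125 = 4.8047 in²; tension across gage: (3.625 − 2×0.75)×0.3125 = 0.66406 in². R_n = min(0.6×70×4.8047, 0.6×50×6.9141) + 1.0×70×0.66406 = min(201.8, 207.42) + 46.484 = 248.28 kips. φR_n = 0.75 × 248.28 = 186.2 kips.
Governing: min(289.9, 337.8, 186.2) = 186.2 kips → block shear.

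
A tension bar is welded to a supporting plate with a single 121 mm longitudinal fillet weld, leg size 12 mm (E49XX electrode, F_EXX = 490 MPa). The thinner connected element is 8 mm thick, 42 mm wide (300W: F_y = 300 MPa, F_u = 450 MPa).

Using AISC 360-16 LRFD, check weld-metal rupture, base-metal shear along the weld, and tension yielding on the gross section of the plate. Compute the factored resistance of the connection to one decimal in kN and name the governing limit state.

90.7 kN (gross-section yield governs)

Weld metal: throat = 0.707×12 = 8.484 mm, L = 121 mm. φR_n = 0.75 × 0.6 × 490 × 8.484 × 121 = 226.4 kN.
Base metal shear (8 mm plate): yield φR_n = 1.0×0.6×300×8×121 = 174.2 kN; rupture φR_n = 0.75×0.6×450×8×121 = 196.0 kN; take 174.2 kN (yield).
Tension yield (gross): A_g = 42×8 = 336 mm². φR_n = 0.90 × 300 × 336 = 90.7 kN.
Governing: min(226.4, 174.2, 90.7) = 90.7 kN → gross-section yield.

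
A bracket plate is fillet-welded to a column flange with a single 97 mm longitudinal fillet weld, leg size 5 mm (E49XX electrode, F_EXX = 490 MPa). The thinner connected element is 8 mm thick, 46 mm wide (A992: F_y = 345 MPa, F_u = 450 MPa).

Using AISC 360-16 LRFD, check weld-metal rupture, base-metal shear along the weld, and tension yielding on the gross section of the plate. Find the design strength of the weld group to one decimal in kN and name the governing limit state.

75.6 kN (weld metal governs)

Weld metal: throat = 0.707×5 = 3.535 mm, L = 97 mm. φR_n = 0.75 × 0.6 × 490 × 3.535 × 97 = 75.6 kN.
Base metal shear (8 mm plate): yield φR_n = 1.0×0.6×345×8×97 = 160.6 kN; rupture φR_n = 0.75×0.6×450×8×97 = 157.1 kN; take 157.1 kN (rupture).
Tension yield (gross): A_g = 46×8 = 368 mm². φR_n = 0.90 × 345 × 368 = 114.3 kN.
Governing: min(75.6, 157.1, 114.3) = 75.6 kN → weld metal.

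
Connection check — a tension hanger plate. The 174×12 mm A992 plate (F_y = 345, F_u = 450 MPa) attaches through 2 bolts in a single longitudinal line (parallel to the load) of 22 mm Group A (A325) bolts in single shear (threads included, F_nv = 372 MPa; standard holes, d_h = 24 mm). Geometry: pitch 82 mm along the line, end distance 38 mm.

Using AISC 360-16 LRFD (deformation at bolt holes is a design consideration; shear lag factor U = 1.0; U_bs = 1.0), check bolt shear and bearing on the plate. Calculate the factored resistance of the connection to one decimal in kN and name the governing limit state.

Bolt shear: A_b = π(22)²/4 = 380.13 mm². φR_n = 0.75 × 372 × 380.13 × 2 × 1 = 212.1 kN.
Bearing (12 mm plate, F_u = 450 MPa): end bolts L_c = 38 − 24/2 = 26, R_n = min(1.2×26×12×450, 2.4×22×12×450) = 168.48 kN/bolt; interior L_c = 82 − 24 = 58, R_n = 285.12 kN/bolt. φR_n = 0.75 × (1×168.48 + 1×285.12) = 340.2 kN.
Governing: min(212.1, 340.2) = 212.1 kN → bolt shear.

212.1 kN (bolt shear governs)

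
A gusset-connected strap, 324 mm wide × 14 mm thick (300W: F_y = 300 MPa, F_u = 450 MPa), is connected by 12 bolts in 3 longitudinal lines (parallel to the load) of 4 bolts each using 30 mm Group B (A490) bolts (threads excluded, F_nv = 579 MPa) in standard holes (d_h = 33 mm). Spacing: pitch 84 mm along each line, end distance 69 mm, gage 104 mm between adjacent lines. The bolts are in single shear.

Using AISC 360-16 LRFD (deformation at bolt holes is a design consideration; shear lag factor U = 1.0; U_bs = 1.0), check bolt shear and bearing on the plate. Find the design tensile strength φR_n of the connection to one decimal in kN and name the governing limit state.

Bolt shear: A_b = π(30)²/4 = 706.86 mm². φR_n = 0.75 × 579 × 706.86 × 12 × 1 = 3683.4 kN.
Bearing (14 mm plate, F_u = 450 MPa): end bolts L_c = 69 − 33/2 = 52.5, R_n = min(1.2×52.5×14×450, 2.4×30×14×450) = 396.9 kN/bolt; interior L_c = 84 − 33 = 51, R_n = 385.56 kN/bolt. φR_n = 0.75 × (3×396.9 + 9×385.56) = 3495.6 kN.
Governing: min(3683.4, 3495.6) = 3495.6 kN → bearing.

3495.6 kN (bearing governs)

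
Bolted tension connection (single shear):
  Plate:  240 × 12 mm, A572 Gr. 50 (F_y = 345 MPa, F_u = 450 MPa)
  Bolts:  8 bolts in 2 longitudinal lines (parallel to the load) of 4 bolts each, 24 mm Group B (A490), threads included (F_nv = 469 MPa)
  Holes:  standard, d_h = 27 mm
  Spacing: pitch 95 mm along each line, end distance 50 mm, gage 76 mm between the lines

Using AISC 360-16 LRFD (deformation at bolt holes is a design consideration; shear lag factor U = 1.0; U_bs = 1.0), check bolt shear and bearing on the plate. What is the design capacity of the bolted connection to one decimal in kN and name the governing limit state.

Bolt shear: A_b = π(24)²/4 = 452.39 mm². φR_n = 0.75 × 469 × 452.39 × 8 × 1 = 1273.0 kN.
Bearing (12 mm plate, F_u = 450 MPa): end bolts L_c = 50 − 27/2 = 36.5, R_n = min(1.2×36.5×12×450, 2.4×24×12×450) = 236.52 kN/bolt; interior L_c = 95 − 27 = 68, R_n = 311.04 kN/bolt. φR_n = 0.75 × (2×236.52 + 6×311.04) = 1754.5 kN.
Governing: min(1273.0, 1754.5) = 1273.0 kN → bolt shear.

1273.0 kN (bolt shear governs)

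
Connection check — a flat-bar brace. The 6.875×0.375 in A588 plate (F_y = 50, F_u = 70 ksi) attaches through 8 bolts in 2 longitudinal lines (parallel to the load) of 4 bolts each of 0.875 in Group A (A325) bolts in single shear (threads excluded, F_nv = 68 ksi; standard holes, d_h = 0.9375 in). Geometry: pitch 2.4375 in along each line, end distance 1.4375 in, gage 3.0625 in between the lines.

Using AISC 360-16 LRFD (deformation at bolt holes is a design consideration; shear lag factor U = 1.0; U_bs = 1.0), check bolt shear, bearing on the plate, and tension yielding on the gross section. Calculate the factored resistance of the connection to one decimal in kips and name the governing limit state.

Bolt shear: A_b = π(0.875)²/4 = 0.60132 in². φR_n = 0.75 × 68 × 0.60132 × 8 × 1 = 245.3 kips.
Bearing (0.375 in plate, F_u = 70 ksi): end bolts L_c = 1.4375 − 0.9375/2 = 0.96875, R_n = min(1.2×0.96875×0.375×70, 2.4×0.875×0.375×70) = 30.516 kips/bolt; interior L_c = 2.4375 − 0.9375 = 1.5, R_n = 47.25 kips/bolt. φR_n = 0.75 × (2×30.516 + 6×47.25) = 258.4 kips.
Tension yield (gross): A_g = 6.875×0.375 = 2.5781 in². φR_n = 0.90 × 50 × 2.5781 = 116.0 kips.
Governing: min(245.3, 258.4, 116.0) = 116.0 kips → gross-section yield.

116.0 kips (gross-section yield governs)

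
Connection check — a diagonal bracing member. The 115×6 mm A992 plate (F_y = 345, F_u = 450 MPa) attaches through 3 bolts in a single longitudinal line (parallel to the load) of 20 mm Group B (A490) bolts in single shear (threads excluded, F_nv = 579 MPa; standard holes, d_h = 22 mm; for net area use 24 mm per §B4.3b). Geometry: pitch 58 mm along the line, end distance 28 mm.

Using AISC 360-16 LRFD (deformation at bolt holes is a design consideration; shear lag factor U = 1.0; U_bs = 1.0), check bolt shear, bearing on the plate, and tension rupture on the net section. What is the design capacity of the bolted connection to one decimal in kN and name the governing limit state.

Bolt shear: A_b = π(20)²/4 = 314.16 mm². φR_n = 0.75 × 579 × 314.16 × 3 × 1 = 409.3 kN.
Bearing (6 mm plate, F_u = 450 MPa): end bolts L_c = 28 − 22/2 = 17, R_n = min(1.2×17×6×450, 2.4×20×6×450) = 55.08 kN/bolt; interior L_c = 58 − 22 = 36, R_n = 116.64 kN/bolt. φR_n = 0.75 × (1×55.08 + 2×116.64) = 216.3 kN.
Tension rupture (net): A_n = (115 − 1×24)×6 = 546 mm² (U = 1.0, A_e = A_n). φR_n = 0.75 × 450 × 546 = 184.3 kN.
Governing: min(409.3, 216.3, 184.3) = 184.3 kN → net-section rupture.

184.3 kN (net-section rupture governs)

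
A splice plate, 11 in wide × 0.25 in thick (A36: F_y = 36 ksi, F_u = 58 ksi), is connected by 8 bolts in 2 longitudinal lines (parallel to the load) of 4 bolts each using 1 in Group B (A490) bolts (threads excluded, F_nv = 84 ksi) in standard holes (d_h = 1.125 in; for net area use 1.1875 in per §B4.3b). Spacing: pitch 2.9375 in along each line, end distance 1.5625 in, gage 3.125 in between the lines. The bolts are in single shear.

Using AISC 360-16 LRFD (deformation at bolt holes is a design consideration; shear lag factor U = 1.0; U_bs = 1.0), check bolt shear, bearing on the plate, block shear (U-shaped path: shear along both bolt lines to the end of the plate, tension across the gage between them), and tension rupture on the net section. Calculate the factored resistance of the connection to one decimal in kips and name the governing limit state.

93.8 kips (net-section rupture governs)

Bolt shear: A_b = π(1)²/4 = 0.7854 in². φR_n = 0.75 × 84 × 0.7854 × 8 × 1 = 395.8 kips.
Bearing (0.25 in plate, F_u = 58 ksi): end bolts L_c = 1.5625 − 1.125/2 = 1, R_n = min(1.2×1×0.25×58, 2.4×1×0.25×58) = 17.4 kips/bolt; interior L_c = 2.9375 − 1.125 = 1.8125, R_n = 31.538 kips/bolt. φR_n = 0.75 × (2×17.4 + 6×31.538) = 168.0 kips.
Block shear: shear path 2×[1.5625+3×2.9375] = 2×10.375 in, A_gv = 5.1875, A_nv = 2×(10.375 − 3.5×1.1875)×0.25 = 3.1094 in²; tension across gage: (3.125 − 1×1.1875)×0.25 = 0.48438 in². R_n = min(0.6×58×3.1094, 0.6×36×5.1875) + 1.0×58×0.48438 = min(108.21, 112.05) + 28.094 = 136.3 kips. φR_n = 0.75 × 136.3 = 102.2 kips.
Tension rupture (net): A_n = (11 − 2×1.1875)×0.25 = 2.1563 in² (U = 1.0, A_e = A_n). φR_n = 0.75 × 58 × 2.1563 = 93.8 kips.
Governing: min(395.8, 168.0, 102.2, 93.8) = 93.8 kips → net-section rupture.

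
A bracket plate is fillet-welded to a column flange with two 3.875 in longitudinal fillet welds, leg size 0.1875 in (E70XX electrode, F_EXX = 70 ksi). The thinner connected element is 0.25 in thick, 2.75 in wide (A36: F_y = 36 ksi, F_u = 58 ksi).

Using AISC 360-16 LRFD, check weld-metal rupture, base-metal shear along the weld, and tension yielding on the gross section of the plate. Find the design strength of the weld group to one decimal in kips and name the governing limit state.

Weld metal: throat = 0.707×0.1875 = 0.13256 in, L = 2×3.875 = 7.75 in. φR_n = 0.75 × 0.6 × 70 × 0.13256 × 7.75 = 32.4 kips.
Base metal shear (0.25 in plate): yield φR_n = 1.0×0.6×36×0.25×7.75 = 41.9 kips; rupture φR_n = 0.75×0.6×58×0.25×7.75 = 50.6 kips; take 41.9 kips (yield).
Tension yield (gross): A_g = 2.75×0.25 = 0.6875 in². φR_n = 0.90 × 36 × 0.6875 = 22.3 kips.
Governing: min(32.4, 41.9, 22.3) = 22.3 kips → gross-section yield.

22.3 kips (gross-section yield governs)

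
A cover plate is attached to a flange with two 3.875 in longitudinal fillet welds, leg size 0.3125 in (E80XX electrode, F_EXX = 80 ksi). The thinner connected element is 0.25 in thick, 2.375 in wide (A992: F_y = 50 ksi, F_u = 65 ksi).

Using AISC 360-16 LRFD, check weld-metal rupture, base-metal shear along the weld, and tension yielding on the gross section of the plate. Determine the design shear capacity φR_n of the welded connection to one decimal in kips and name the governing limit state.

Weld metal: throat = 0.707×0.3125 = 0.22094 in, L = 2×3.875 = 7.75 in. φR_n = 0.75 × 0.6 × 80 × 0.22094 × 7.75 = 61.6 kips.
Base metal shear (0.25 in plate): yield φR_n = 1.0×0.6×50×0.25×7.75 = 58.1 kips; rupture φR_n = 0.75×0.6×65×0.25×7.75 = 56.7 kips; take 56.7 kips (rupture).
Tension yield (gross): A_g = 2.375×0.25 = 0.59375 in². φR_n = 0.90 × 50 × 0.59375 = 26.7 kips.
Governing: min(61.6, 56.7, 26.7) = 26.7 kips → gross-section yield.

26.7 kips (gross-section yield governs)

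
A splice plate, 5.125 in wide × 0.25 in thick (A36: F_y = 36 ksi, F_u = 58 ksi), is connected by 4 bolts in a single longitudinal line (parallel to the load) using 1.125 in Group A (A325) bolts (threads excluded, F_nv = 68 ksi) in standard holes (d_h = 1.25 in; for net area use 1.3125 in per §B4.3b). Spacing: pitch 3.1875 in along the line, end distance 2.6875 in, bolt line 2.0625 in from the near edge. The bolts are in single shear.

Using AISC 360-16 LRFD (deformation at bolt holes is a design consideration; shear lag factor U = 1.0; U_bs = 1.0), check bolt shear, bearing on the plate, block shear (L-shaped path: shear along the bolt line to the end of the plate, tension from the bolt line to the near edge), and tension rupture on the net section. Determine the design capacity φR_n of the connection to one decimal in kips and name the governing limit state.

Bolt shear: A_b = π(1.125)²/4 = 0.99402 in². φR_n = 0.75 × 68 × 0.99402 × 4 × 1 = 202.8 kips.
Bearing (0.25 in plate, F_u = 58 ksi): end bolts L_c = 2.6875 − 1.25/2 = 2.0625, R_n = min(1.2×2.0625×0.25×58, 2.4×1.125×0.25×58) = 35.888 kips/bolt; interior L_c = 3.1875 − 1.25 = 1.9375, R_n = 33.713 kips/bolt. φR_n = 0.75 × (1×35.888 + 3×33.713) = 102.8 kips.
Block shear: shear path 1×[2.6875+3×3.1875] = 1×12.25 in, A_gv = 3.0625, A_nv = 1×(12.25 − 3.5×1.3125)×0.25 = 1.9141 in²; tension to near edge: (2.0625 − 0.5×1.3125)×0.25 = 0.35156 in². R_n = min(0.6×58×1.9141, 0.6×36×3.0625) + 1.0×58×0.35156 = min(66.611, 66.15) + 20.39 = 86.54 kips. φR_n = 0.75 × 86.54 = 64.9 kips.
Tension rupture (net): A_n = (5.125 − 1×1.3125)×0.25 = 0.95313 in² (U = 1.0, A_e = A_n). φR_n = 0.75 × 58 × 0.95313 = 41.5 kips.
Governing: min(202.8, 102.8, 64.9, 41.5) = 41.5 kips → net-section rupture.

41.5 kips (net-section rupture governs)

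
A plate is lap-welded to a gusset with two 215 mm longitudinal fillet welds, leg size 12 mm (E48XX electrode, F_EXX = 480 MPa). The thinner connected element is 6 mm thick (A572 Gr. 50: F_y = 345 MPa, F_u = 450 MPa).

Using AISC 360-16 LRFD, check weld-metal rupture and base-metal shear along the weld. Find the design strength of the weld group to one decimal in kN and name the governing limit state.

522.5 kN (base-metal shear governs)

Weld metal: throat = 0.707×12 = 8.484 mm, L = 2×215 = 430 mm. φR_n = 0.75 × 0.6 × 480 × 8.484 × 430 = 788.0 kN.
Base metal shear (6 mm plate): yield φR_n = 1.0×0.6×345×6×430 = 534.1 kN; rupture φR_n = 0.75×0.6×450×6×430 = 522.5 kN; take 522.5 kN (rupture).
Governing: min(788.0, 522.5) = 522.5 kN → base-metal shear.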